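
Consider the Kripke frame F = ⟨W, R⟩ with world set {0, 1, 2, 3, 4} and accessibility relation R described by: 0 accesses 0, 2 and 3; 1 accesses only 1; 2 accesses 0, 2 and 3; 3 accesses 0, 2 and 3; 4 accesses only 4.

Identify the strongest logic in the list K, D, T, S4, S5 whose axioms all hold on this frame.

Serial (axiom D): yes — every world has a successor (e.g. 0 R 0).
Reflexive (axiom T): yes — every world is R-related to itself.
Transitive (axiom 4): yes — every two-step R-path is closed by a direct edge.
Euclidean (axiom 5): yes — any two successors of a common world are R-related.
So F validates K, D, T, S4, S5. The strongest is S5.

S5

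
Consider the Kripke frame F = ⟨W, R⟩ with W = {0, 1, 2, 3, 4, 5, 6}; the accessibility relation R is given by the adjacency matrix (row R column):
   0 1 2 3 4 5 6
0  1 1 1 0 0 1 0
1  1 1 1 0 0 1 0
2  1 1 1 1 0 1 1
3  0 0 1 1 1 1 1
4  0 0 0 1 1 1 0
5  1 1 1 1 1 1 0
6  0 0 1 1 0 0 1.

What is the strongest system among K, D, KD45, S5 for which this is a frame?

D

Serial (axiom D): yes — every world has a successor (e.g. 0 R 0).
Euclidean (axiom 5): no — 2 R 0 and 2 R 3, but not 0 R 3.
Transitive (axiom 4): no — 0 R 2 and 2 R 3, but not 0 R 3.
Reflexive (axiom T): yes — every world is R-related to itself.
So F validates K, D; KD45 would additionally require R to be Euclidean and transitive. The strongest is D.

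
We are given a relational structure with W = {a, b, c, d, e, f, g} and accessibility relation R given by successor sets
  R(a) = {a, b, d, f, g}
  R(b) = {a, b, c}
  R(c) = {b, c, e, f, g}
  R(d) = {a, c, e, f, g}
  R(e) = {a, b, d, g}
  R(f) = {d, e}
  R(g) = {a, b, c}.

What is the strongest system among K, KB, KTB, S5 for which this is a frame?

Symmetric (axiom B): no — a R f but not f R a.
Reflexive (axiom T): no — d is not related to itself.
Euclidean (axiom 5): no — a R b and a R d, but not b R d.
So F validates K; KB would additionally require R to be symmetric. The strongest is K.

K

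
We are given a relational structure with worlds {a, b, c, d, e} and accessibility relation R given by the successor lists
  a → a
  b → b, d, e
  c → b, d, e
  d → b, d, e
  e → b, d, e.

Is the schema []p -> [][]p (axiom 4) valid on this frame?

Yes

Axiom 4 corresponds to the accessibility relation being transitive.
Transitive: yes — every two-step R-path is closed by a direct edge.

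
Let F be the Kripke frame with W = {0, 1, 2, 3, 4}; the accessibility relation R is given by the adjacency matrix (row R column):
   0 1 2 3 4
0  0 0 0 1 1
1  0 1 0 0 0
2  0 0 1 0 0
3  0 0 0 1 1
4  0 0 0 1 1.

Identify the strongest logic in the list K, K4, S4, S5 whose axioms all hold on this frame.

Transitive (axiom 4): yes — every two-step R-path is closed by a direct edge.
Reflexive (axiom T): no — 0 is not related to itself.
Euclidean (axiom 5): yes — any two successors of a common world are R-related.
So F validates K, K4; S4 would additionally require R to be reflexive. The strongest is K4.

K4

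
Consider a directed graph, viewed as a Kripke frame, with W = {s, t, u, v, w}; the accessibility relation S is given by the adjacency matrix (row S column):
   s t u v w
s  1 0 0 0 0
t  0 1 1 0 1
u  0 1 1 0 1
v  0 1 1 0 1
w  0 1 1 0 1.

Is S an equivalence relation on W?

No

Reflexive: no — v is not related to itself.
Symmetric: no — v S t but not t S v.
Transitive: yes — every two-step S-path is closed by a direct edge.
So S is not an equivalence relation.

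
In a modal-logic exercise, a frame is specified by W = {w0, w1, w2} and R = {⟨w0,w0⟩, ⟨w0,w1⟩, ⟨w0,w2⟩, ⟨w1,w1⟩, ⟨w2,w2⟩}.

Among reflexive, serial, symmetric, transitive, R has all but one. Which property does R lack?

symmetric

Reflexive: yes — every world is R-related to itself.
Serial: yes — every world has a successor (e.g. w0 R w0).
Symmetric: no — w0 R w1 but not w1 R w0.
Transitive: yes — every two-step R-path is closed by a direct edge.
Only symmetric fails.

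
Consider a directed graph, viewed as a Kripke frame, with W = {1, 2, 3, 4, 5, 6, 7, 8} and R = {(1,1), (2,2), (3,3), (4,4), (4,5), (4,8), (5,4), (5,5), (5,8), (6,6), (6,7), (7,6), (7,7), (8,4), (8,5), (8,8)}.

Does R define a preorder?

Yes

Reflexive: yes — every world is R-related to itself.
Transitive: yes — every two-step R-path is closed by a direct edge.
So R is a preorder.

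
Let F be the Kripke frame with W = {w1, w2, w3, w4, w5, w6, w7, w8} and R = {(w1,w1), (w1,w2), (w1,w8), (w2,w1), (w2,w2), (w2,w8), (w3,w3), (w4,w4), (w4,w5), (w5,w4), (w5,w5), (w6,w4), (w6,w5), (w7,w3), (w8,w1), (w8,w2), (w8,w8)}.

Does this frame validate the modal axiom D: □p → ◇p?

Yes

By correspondence theory, D is valid on a frame iff R is serial.
Serial: yes — every world has a successor (e.g. w1 R w1).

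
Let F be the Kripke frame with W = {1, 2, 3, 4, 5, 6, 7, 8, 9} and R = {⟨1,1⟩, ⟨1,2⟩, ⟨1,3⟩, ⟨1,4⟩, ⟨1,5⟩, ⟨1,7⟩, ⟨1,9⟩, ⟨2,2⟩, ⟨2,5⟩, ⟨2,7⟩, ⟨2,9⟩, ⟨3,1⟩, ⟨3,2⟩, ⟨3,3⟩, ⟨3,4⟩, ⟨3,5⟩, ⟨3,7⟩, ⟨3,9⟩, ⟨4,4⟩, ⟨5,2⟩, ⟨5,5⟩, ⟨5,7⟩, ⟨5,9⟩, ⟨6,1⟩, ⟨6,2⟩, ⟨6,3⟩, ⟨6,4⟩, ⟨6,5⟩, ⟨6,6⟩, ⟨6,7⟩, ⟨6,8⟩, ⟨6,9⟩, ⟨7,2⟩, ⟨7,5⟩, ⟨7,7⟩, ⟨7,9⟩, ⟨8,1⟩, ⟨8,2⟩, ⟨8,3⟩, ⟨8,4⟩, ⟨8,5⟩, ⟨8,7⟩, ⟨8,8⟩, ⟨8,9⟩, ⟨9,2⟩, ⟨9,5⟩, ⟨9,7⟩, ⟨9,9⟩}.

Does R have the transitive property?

Transitive: yes — every two-step R-path is closed by a direct edge.

Yes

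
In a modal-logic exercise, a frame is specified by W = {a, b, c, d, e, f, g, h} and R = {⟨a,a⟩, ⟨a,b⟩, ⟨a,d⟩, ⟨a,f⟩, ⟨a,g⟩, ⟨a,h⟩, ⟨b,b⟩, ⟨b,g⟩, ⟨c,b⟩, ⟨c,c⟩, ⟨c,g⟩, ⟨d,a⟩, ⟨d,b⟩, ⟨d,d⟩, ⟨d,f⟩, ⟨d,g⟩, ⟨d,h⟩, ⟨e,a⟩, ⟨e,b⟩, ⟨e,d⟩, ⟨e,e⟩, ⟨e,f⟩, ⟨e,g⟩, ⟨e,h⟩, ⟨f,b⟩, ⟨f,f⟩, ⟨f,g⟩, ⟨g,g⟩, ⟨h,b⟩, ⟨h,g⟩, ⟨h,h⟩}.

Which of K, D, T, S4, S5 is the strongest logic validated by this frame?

Serial (axiom D): yes — every world has a successor (e.g. a R a).
Reflexive (axiom T): yes — every world is R-related to itself.
Transitive (axiom 4): yes — every two-step R-path is closed by a direct edge.
Euclidean (axiom 5): no — a R b and a R d, but not b R d.
So F validates K, D, T, S4; S5 would additionally require R to be Euclidean. The strongest is S4.

S4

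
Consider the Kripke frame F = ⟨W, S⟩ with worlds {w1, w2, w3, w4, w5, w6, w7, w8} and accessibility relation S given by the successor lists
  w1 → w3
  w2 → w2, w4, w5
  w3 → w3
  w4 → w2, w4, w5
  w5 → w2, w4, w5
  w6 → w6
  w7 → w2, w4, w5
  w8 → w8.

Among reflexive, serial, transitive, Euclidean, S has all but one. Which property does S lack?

reflexive

Reflexive: no — w1 is not related to itself.
Serial: yes — every world has a successor (e.g. w1 S w3).
Transitive: yes — every two-step S-path is closed by a direct edge.
Euclidean: yes — any two successors of a common world are S-related.
Only reflexive fails.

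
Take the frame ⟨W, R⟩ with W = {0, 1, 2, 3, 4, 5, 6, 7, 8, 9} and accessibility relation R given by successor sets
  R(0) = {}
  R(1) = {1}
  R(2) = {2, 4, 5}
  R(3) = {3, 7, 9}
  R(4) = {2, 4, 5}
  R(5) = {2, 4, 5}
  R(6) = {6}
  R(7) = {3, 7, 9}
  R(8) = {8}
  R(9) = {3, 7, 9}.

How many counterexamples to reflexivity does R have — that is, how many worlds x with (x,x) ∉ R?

Enumerating: 0.

1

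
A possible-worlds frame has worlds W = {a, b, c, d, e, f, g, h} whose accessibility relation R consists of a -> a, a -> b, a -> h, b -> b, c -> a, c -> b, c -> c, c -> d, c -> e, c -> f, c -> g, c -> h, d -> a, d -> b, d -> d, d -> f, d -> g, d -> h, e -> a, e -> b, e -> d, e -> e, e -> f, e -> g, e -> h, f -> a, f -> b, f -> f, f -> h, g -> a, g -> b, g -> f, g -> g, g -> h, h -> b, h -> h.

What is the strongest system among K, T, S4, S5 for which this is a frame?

Reflexive (axiom T): yes — every world is R-related to itself.
Transitive (axiom 4): yes — every two-step R-path is closed by a direct edge.
Euclidean (axiom 5): no — a R b and a R h, but not b R h.
So F validates K, T, S4; S5 would additionally require R to be Euclidean. The strongest is S4.

S4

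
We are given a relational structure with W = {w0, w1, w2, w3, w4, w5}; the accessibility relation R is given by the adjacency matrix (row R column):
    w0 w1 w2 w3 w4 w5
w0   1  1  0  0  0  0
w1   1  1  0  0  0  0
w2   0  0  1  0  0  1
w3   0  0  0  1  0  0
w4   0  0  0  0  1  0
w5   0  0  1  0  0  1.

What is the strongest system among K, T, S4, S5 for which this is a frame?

Reflexive (axiom T): yes — every world is R-related to itself.
Transitive (axiom 4): yes — every two-step R-path is closed by a direct edge.
Euclidean (axiom 5): yes — any two successors of a common world are R-related.
So F validates K, T, S4, S5. The strongest is S5.

S5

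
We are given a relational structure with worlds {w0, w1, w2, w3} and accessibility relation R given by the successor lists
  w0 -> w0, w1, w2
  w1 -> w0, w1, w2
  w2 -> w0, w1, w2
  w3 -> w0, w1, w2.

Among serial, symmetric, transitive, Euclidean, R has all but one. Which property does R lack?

Serial: yes — every world has a successor (e.g. w0 R w0).
Symmetric: no — w3 R w0 but not w0 R w3.
Transitive: yes — every two-step R-path is closed by a direct edge.
Euclidean: yes — any two successors of a common world are R-related.
Only symmetric fails.

symmetric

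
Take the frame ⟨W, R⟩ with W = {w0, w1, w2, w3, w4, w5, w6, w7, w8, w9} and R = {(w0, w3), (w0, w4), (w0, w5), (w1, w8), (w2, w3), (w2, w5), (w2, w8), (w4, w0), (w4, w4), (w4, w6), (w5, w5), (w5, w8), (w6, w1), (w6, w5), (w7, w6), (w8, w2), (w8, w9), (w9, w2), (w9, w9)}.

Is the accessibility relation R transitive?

Transitive: no — w0 R w4 and w4 R w6, but not w0 R w6.

No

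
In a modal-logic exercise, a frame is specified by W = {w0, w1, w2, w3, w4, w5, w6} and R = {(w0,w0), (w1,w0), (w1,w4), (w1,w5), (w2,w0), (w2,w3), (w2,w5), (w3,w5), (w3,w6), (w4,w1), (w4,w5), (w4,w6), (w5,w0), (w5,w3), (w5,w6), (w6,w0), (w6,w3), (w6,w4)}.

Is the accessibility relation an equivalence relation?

No

Reflexive: no — w1 is not related to itself.
Symmetric: no — w1 R w0 but not w0 R w1.
Transitive: no — w1 R w4 and w4 R w6, but not w1 R w6.
So R is not an equivalence relation.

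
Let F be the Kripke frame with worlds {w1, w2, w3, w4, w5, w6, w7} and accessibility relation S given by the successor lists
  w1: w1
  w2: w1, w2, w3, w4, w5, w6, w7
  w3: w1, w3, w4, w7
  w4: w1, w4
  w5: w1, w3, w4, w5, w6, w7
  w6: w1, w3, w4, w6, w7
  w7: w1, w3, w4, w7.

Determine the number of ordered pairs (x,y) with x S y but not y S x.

Enumerating: (w2,w1), (w2,w3), (w2,w4), (w2,w5), (w2,w6), (w2,w7), (w3,w1), (w3,w4), (w4,w1), (w5,w1), (w5,w3), (w5,w4), … and 8 more.
Total: 20.

20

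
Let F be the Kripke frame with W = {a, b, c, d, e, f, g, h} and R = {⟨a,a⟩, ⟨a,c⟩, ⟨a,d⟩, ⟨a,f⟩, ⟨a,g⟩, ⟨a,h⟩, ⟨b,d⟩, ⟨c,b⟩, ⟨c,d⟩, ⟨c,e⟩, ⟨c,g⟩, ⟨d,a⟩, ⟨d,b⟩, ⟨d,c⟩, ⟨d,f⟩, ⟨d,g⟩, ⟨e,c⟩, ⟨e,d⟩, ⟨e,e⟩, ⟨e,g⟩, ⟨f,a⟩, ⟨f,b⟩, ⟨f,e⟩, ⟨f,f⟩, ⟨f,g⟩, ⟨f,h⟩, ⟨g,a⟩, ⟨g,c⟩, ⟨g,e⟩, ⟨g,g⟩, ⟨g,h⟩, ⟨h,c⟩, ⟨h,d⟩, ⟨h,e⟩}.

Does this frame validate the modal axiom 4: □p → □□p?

Axiom 4 corresponds to the accessibility relation being transitive.
Transitive: no — a R c and c R b, but not a R b.

No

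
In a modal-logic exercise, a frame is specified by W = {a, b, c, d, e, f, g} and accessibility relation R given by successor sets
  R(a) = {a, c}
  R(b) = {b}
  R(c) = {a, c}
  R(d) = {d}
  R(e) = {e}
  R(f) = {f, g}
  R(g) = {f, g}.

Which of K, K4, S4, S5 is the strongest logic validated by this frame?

Transitive (axiom 4): yes — every two-step R-path is closed by a direct edge.
Reflexive (axiom T): yes — every world is R-related to itself.
Euclidean (axiom 5): yes — any two successors of a common world are R-related.
So F validates K, K4, S4, S5. The strongest is S5.

S5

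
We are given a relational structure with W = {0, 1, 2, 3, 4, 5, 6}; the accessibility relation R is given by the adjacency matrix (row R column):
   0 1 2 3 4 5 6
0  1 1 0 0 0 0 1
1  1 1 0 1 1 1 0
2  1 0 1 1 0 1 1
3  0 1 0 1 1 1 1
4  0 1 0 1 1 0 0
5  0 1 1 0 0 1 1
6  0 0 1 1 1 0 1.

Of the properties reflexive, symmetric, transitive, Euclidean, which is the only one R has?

Reflexive: yes — every world is R-related to itself.
Symmetric: no — 0 R 6 but not 6 R 0.
Transitive: no — 0 R 1 and 1 R 3, but not 0 R 3.
Euclidean: no — 0 R 1 and 0 R 6, but not 1 R 6.
Only reflexive holds.

reflexive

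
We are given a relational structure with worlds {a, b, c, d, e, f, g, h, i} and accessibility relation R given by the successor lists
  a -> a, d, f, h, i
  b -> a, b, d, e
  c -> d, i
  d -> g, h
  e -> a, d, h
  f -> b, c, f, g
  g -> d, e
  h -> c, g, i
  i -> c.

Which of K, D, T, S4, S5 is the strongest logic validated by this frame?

Serial (axiom D): yes — every world has a successor (e.g. a R a).
Reflexive (axiom T): no — c is not related to itself.
Transitive (axiom 4): no — a R d and d R g, but not a R g.
Euclidean (axiom 5): no — a R d and a R f, but not d R f.
So F validates K, D; T would additionally require R to be reflexive. The strongest is D.

D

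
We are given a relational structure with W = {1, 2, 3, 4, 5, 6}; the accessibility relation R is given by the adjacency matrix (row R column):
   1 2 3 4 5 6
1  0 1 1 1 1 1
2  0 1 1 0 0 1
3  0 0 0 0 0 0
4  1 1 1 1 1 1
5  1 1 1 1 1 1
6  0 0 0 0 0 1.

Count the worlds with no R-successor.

Enumerating: 3.

1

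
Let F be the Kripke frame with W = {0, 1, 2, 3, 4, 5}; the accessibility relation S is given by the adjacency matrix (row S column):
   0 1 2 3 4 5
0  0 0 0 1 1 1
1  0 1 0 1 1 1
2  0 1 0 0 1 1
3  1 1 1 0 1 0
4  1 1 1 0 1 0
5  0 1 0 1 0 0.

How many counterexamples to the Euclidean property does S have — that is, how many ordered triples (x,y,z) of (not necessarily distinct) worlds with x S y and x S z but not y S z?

30

Enumerating: (0,3,3), (0,3,5), (0,4,3), (0,4,5), (0,5,4), (0,5,5), (1,3,3), (1,3,5), (1,4,3), (1,4,5), (1,5,4), (1,5,5), … and 18 more.
Total: 30.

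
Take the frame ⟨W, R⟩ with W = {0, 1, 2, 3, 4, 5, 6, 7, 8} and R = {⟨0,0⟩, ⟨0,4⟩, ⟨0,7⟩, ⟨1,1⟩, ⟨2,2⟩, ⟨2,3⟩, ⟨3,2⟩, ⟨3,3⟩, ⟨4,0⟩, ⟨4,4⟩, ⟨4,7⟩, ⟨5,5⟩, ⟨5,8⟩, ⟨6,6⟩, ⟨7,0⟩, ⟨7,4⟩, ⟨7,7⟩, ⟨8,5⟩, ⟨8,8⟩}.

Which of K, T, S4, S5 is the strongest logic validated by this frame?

S5

Reflexive (axiom T): yes — every world is R-related to itself.
Transitive (axiom 4): yes — every two-step R-path is closed by a direct edge.
Euclidean (axiom 5): yes — any two successors of a common world are R-related.
So F validates K, T, S4, S5. The strongest is S5.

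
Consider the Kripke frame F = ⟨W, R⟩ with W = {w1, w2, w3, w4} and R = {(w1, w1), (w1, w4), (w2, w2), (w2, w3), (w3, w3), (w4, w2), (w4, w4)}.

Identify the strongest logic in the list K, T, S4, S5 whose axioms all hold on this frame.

Reflexive (axiom T): yes — every world is R-related to itself.
Transitive (axiom 4): no — w1 R w4 and w4 R w2, but not w1 R w2.
Euclidean (axiom 5): no — w1 R w4 and w1 R w1, but not w4 R w1.
So F validates K, T; S4 would additionally require R to be transitive. The strongest is T.

T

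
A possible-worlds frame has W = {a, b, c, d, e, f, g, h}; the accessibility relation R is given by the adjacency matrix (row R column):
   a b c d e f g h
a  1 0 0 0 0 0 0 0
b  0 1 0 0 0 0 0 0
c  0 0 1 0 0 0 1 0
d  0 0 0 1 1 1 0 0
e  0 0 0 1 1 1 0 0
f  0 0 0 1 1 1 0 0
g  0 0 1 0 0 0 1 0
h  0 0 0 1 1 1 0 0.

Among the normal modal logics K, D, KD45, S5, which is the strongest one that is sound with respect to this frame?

KD45

Serial (axiom D): yes — every world has a successor (e.g. a R a).
Euclidean (axiom 5): yes — any two successors of a common world are R-related.
Transitive (axiom 4): yes — every two-step R-path is closed by a direct edge.
Reflexive (axiom T): no — h is not related to itself.
So F validates K, D, KD45; S5 would additionally require R to be reflexive. The strongest is KD45.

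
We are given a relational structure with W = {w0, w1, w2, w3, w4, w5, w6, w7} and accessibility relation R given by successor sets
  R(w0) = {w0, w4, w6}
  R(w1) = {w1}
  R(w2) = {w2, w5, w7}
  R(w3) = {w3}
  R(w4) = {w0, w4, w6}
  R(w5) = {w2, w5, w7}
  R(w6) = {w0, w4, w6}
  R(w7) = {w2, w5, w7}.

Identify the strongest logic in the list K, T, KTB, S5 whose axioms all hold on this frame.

S5

Reflexive (axiom T): yes — every world is R-related to itself.
Symmetric (axiom B): yes — every pair in R has its reverse in R.
Euclidean (axiom 5): yes — any two successors of a common world are R-related.
So F validates K, T, KTB, S5. The strongest is S5.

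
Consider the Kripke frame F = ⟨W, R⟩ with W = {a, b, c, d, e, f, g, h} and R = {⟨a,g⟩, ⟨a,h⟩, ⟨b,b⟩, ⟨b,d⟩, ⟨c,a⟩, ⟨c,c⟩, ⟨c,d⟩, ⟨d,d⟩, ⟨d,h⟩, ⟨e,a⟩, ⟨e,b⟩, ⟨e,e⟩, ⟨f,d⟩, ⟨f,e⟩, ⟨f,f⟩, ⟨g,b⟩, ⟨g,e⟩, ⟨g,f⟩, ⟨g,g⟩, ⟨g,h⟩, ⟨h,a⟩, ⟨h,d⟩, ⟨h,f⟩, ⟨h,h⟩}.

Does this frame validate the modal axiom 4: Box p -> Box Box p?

No

By correspondence theory, 4 is valid on a frame iff R is transitive.
Transitive: no — a R g and g R b, but not a R b.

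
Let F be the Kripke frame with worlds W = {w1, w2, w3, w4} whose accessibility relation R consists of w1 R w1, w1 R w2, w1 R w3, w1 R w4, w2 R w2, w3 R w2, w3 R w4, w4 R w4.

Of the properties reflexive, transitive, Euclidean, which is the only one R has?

transitive

Reflexive: no — w3 is not related to itself.
Transitive: yes — every two-step R-path is closed by a direct edge.
Euclidean: no — w1 R w2 and w1 R w3, but not w2 R w3.
Only transitive holds.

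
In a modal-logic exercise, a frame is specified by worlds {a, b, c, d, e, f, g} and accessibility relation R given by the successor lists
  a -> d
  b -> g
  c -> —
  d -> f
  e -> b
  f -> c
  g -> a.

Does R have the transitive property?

Transitive: no — a R d and d R f, but not a R f.

No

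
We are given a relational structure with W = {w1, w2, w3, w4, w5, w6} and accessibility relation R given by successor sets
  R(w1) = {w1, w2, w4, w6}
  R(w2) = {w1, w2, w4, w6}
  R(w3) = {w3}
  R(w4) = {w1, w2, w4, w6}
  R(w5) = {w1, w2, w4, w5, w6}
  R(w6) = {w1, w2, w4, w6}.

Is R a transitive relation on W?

Yes

Transitive: yes — every two-step R-path is closed by a direct edge.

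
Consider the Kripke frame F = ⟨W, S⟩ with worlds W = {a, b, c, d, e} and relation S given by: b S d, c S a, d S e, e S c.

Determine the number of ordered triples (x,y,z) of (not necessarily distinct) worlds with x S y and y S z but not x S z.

Enumerating: (b,d,e), (d,e,c), (e,c,a).

3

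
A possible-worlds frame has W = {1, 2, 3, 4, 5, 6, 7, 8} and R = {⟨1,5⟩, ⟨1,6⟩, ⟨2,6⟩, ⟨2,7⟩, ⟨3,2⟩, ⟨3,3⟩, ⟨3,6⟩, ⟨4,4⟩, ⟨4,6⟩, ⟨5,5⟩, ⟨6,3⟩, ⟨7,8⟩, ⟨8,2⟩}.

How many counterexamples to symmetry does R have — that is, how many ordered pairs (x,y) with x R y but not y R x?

8

Enumerating: (1,5), (1,6), (2,6), (2,7), (3,2), (4,6), (7,8), (8,2).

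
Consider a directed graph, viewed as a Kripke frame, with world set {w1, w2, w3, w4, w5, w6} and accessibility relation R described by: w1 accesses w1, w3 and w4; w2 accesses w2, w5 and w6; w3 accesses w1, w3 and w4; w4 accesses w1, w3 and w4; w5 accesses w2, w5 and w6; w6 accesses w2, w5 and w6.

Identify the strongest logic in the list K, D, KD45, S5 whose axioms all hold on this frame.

Serial (axiom D): yes — every world has a successor (e.g. w1 R w1).
Euclidean (axiom 5): yes — any two successors of a common world are R-related.
Transitive (axiom 4): yes — every two-step R-path is closed by a direct edge.
Reflexive (axiom T): yes — every world is R-related to itself.
So F validates K, D, KD45, S5. The strongest is S5.

S5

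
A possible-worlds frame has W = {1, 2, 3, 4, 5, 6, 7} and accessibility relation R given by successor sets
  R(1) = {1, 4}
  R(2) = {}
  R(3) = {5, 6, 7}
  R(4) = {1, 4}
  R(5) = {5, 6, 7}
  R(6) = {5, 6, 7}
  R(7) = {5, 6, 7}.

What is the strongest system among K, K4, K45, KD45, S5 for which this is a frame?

Transitive (axiom 4): yes — every two-step R-path is closed by a direct edge.
Euclidean (axiom 5): yes — any two successors of a common world are R-related.
Serial (axiom D): no — 2 has no R-successor.
Reflexive (axiom T): no — 2 is not related to itself.
So F validates K, K4, K45; KD45 would additionally require R to be serial. The strongest is K45.

K45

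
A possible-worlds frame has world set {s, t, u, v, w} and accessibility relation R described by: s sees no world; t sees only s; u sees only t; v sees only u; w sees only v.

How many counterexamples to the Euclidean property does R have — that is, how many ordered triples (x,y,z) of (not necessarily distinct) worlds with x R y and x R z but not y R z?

Enumerating: (t,s,s), (u,t,t), (v,u,u), (w,v,v).

4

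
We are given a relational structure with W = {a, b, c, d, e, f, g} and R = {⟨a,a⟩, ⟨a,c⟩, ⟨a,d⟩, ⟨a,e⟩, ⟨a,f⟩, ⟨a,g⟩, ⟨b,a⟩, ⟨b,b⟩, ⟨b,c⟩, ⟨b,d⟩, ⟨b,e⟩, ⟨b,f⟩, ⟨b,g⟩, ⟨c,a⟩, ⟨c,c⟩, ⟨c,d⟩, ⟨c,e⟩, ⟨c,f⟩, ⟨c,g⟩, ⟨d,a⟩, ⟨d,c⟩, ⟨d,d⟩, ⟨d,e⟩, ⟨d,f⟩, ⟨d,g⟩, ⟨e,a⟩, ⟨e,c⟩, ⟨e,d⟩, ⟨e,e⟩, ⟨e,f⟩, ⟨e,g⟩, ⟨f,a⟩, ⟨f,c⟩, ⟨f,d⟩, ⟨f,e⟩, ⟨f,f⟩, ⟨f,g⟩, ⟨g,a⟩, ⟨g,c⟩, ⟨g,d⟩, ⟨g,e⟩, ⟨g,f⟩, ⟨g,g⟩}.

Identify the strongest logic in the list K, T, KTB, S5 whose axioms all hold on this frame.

T

Reflexive (axiom T): yes — every world is R-related to itself.
Symmetric (axiom B): no — b R a but not a R b.
Euclidean (axiom 5): no — b R a and b R b, but not a R b.
So F validates K, T; KTB would additionally require R to be symmetric. The strongest is T.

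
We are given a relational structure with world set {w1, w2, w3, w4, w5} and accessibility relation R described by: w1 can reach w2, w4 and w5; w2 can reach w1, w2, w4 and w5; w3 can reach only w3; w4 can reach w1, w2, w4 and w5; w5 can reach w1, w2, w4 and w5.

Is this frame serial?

Serial: yes — every world has a successor (e.g. w1 R w2).

Yes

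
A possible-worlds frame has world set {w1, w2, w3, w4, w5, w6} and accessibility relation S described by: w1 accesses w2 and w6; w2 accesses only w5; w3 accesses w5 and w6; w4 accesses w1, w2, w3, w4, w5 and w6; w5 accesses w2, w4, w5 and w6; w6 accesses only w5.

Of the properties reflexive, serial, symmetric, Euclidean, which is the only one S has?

Reflexive: no — w1 is not related to itself.
Serial: yes — every world has a successor (e.g. w1 S w2).
Symmetric: no — w1 S w2 but not w2 S w1.
Euclidean: no — w1 S w2 and w1 S w6, but not w2 S w6.
Only serial holds.

serial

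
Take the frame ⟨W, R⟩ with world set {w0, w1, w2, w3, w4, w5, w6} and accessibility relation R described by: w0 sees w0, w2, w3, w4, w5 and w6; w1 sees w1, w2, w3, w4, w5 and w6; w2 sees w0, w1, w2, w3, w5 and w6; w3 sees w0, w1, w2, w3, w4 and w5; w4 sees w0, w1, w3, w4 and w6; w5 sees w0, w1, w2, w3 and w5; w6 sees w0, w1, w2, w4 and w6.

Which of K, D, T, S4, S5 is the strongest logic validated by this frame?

Serial (axiom D): yes — every world has a successor (e.g. w0 R w0).
Reflexive (axiom T): yes — every world is R-related to itself.
Transitive (axiom 4): no — w0 R w2 and w2 R w1, but not w0 R w1.
Euclidean (axiom 5): no — w0 R w2 and w0 R w4, but not w2 R w4.
So F validates K, D, T; S4 would additionally require R to be transitive. The strongest is T.

T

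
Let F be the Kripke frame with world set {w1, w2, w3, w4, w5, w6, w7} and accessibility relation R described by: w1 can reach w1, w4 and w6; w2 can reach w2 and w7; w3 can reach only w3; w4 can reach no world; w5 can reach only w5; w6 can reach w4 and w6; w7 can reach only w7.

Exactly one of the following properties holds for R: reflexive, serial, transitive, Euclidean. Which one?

transitive

Reflexive: no — w4 is not related to itself.
Serial: no — w4 has no R-successor.
Transitive: yes — every two-step R-path is closed by a direct edge.
Euclidean: no — w1 R w4 and w1 R w6, but not w4 R w6.
Only transitive holds.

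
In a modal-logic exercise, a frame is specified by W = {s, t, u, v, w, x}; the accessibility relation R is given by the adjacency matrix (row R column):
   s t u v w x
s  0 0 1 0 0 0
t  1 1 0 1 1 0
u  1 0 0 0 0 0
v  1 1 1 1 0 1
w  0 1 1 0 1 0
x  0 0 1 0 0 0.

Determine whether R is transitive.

Transitive: no — t R s and s R u, but not t R u.

No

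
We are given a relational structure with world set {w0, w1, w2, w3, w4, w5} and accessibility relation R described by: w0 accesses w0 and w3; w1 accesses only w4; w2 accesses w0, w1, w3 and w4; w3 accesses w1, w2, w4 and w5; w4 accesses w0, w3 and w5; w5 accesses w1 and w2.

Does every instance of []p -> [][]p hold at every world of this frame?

No

By correspondence theory, 4 is valid on a frame iff R is transitive.
Transitive: no — w0 R w3 and w3 R w1, but not w0 R w1.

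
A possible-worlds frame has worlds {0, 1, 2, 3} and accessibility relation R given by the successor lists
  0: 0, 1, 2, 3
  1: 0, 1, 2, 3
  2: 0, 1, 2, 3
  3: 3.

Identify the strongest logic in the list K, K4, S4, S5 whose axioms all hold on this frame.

S4

Transitive (axiom 4): yes — every two-step R-path is closed by a direct edge.
Reflexive (axiom T): yes — every world is R-related to itself.
Euclidean (axiom 5): no — 0 R 3 and 0 R 1, but not 3 R 1.
So F validates K, K4, S4; S5 would additionally require R to be Euclidean. The strongest is S4.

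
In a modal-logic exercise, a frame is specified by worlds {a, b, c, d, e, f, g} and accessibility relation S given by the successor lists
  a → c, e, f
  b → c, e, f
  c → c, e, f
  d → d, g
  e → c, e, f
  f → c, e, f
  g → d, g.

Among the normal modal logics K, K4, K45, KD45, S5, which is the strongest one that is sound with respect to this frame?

Transitive (axiom 4): yes — every two-step S-path is closed by a direct edge.
Euclidean (axiom 5): yes — any two successors of a common world are S-related.
Serial (axiom D): yes — every world has a successor (e.g. a S c).
Reflexive (axiom T): no — a is not related to itself.
So F validates K, K4, K45, KD45; S5 would additionally require S to be reflexive. The strongest is KD45.

KD45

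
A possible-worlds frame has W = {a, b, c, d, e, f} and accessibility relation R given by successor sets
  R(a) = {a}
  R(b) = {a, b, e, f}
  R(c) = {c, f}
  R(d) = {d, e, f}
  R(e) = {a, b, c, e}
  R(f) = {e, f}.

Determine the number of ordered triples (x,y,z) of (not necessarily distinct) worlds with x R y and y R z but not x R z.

10

Enumerating: (b,e,c), (c,f,e), (d,e,a), (d,e,b), (d,e,c), (e,b,f), (e,c,f), (f,e,a), (f,e,b), (f,e,c).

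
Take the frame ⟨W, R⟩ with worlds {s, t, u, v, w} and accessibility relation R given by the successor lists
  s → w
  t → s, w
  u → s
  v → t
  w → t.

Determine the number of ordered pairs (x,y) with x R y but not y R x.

Enumerating: (s,w), (t,s), (u,s), (v,t).

4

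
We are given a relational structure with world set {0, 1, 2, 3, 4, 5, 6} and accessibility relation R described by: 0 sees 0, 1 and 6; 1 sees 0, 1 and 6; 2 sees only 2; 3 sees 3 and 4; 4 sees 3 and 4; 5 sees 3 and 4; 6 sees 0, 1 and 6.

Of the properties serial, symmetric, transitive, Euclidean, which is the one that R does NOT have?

symmetric

Serial: yes — every world has a successor (e.g. 0 R 0).
Symmetric: no — 5 R 3 but not 3 R 5.
Transitive: yes — every two-step R-path is closed by a direct edge.
Euclidean: yes — any two successors of a common world are R-related.
Only symmetric fails.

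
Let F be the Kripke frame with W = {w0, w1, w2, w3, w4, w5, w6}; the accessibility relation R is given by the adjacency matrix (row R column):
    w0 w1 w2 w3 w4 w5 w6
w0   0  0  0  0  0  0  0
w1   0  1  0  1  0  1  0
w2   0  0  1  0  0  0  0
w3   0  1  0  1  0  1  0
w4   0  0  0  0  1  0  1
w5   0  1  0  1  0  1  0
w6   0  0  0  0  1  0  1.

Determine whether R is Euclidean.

Yes

Euclidean: yes — any two successors of a common world are R-related.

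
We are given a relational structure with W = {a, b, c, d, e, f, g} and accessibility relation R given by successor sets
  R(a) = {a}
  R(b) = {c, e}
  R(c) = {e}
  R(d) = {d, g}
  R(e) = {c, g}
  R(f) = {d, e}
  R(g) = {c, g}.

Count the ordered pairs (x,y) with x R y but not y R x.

Enumerating: (b,c), (b,e), (d,g), (e,g), (f,d), (f,e), (g,c).

7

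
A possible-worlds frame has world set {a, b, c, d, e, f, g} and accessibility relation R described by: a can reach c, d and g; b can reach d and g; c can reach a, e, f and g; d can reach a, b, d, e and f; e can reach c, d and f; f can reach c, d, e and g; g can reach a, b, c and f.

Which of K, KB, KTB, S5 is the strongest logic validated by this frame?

Symmetric (axiom B): yes — every pair in R has its reverse in R.
Reflexive (axiom T): no — a is not related to itself.
Euclidean (axiom 5): no — a R c and a R d, but not c R d.
So F validates K, KB; KTB would additionally require R to be reflexive. The strongest is KB.

KB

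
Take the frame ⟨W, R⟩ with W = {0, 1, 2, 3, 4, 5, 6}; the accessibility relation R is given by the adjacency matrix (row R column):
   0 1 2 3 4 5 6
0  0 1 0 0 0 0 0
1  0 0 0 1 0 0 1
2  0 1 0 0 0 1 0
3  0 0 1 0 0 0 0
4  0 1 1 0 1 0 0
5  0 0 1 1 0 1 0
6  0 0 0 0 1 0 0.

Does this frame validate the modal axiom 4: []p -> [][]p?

The schema 4 characterises exactly the transitive frames.
Transitive: no — 0 R 1 and 1 R 3, but not 0 R 3.

No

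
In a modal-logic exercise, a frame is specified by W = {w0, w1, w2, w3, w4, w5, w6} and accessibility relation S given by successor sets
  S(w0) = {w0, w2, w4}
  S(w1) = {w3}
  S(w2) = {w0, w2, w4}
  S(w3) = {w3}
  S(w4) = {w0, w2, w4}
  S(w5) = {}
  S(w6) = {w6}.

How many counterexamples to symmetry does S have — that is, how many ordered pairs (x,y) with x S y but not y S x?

Enumerating: (w1,w3).

1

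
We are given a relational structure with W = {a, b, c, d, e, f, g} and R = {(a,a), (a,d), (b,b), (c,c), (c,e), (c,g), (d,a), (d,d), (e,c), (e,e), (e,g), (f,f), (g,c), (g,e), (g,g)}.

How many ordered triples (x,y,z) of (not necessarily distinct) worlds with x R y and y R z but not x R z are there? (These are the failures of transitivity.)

R is transitive; there are no such tuples.

0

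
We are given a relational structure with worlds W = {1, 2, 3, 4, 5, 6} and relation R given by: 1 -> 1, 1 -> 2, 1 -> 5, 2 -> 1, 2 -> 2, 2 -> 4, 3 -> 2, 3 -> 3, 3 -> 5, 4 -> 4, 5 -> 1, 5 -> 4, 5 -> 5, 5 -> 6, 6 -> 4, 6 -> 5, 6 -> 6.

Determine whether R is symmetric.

Symmetric: no — 2 R 4 but not 4 R 2.

No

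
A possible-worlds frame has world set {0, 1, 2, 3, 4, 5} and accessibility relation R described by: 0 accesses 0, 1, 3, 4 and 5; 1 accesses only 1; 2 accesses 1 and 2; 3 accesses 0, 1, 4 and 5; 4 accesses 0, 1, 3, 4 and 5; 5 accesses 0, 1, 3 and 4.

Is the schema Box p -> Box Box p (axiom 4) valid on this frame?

Axiom 4 corresponds to the accessibility relation being transitive.
Transitive: no — 3 R 0 and 0 R 3, but not 3 R 3.

No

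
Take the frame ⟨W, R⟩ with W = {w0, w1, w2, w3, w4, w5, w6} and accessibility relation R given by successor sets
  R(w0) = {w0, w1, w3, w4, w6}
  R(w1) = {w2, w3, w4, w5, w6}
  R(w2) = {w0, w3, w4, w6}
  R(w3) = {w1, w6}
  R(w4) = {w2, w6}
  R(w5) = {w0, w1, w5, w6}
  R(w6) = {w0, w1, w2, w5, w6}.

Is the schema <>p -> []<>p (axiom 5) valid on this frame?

By correspondence theory, 5 is valid on a frame iff R is Euclidean.
Euclidean: no — w0 R w3 and w0 R w4, but not w3 R w4.

No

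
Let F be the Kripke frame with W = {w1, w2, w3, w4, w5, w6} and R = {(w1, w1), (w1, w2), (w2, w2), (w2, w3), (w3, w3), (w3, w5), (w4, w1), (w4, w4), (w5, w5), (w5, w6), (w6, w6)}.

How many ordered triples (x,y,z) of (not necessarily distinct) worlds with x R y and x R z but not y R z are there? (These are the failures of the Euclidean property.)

Enumerating: (w1,w2,w1), (w2,w3,w2), (w3,w5,w3), (w4,w1,w4), (w5,w6,w5).

5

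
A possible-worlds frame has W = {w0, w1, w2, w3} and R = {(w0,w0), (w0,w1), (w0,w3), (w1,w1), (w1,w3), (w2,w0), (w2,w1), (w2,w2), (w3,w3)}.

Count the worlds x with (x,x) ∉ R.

R is reflexive; there are no such worlds.

0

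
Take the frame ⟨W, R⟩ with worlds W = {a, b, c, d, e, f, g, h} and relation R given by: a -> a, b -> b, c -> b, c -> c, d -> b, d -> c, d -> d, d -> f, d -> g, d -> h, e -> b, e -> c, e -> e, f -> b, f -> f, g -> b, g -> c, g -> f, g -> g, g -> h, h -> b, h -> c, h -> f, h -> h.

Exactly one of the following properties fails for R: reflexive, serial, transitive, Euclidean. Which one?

Euclidean

Reflexive: yes — every world is R-related to itself.
Serial: yes — every world has a successor (e.g. a R a).
Transitive: yes — every two-step R-path is closed by a direct edge.
Euclidean: no — d R b and d R c, but not b R c.
Only Euclidean fails.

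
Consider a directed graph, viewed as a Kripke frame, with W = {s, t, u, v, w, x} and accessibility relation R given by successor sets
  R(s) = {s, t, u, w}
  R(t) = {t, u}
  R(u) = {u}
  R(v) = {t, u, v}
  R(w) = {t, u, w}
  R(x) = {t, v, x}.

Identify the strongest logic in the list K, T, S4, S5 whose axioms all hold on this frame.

Reflexive (axiom T): yes — every world is R-related to itself.
Transitive (axiom 4): no — x R t and t R u, but not x R u.
Euclidean (axiom 5): no — s R t and s R w, but not t R w.
So F validates K, T; S4 would additionally require R to be transitive. The strongest is T.

T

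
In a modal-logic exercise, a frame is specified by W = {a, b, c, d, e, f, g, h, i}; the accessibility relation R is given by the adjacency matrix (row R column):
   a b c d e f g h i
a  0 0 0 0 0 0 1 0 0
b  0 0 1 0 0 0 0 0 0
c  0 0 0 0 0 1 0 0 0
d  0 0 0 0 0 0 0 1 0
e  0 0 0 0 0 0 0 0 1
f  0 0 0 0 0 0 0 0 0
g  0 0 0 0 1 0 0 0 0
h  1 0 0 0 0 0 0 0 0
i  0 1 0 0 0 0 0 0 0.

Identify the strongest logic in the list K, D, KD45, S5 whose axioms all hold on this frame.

K

Serial (axiom D): no — f has no R-successor.
Euclidean (axiom 5): no — a R g and a R g, but not g R g.
Transitive (axiom 4): no — a R g and g R e, but not a R e.
Reflexive (axiom T): no — a is not related to itself.
So F validates K; D would additionally require R to be serial. The strongest is K.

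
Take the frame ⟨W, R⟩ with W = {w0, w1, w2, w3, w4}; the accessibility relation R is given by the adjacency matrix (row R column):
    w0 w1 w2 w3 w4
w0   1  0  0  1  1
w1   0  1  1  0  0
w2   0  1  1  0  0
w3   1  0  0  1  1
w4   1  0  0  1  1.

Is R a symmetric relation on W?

Yes

Symmetric: yes — every pair in R has its reverse in R.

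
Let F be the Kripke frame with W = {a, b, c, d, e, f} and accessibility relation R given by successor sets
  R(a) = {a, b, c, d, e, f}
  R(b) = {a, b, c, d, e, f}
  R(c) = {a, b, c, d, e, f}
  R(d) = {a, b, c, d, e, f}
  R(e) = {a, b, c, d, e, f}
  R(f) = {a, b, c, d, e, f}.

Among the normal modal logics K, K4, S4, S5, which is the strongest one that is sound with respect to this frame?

S5

Transitive (axiom 4): yes — every two-step R-path is closed by a direct edge.
Reflexive (axiom T): yes — every world is R-related to itself.
Euclidean (axiom 5): yes — any two successors of a common world are R-related.
So F validates K, K4, S4, S5. The strongest is S5.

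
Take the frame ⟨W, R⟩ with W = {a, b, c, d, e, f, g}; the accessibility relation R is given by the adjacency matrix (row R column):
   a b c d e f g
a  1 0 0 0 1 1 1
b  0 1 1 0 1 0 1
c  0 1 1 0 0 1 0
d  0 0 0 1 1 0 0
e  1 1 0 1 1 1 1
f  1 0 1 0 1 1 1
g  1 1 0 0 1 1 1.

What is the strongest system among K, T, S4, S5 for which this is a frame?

Reflexive (axiom T): yes — every world is R-related to itself.
Transitive (axiom 4): no — a R e and e R b, but not a R b.
Euclidean (axiom 5): no — b R c and b R e, but not c R e.
So F validates K, T; S4 would additionally require R to be transitive. The strongest is T.

T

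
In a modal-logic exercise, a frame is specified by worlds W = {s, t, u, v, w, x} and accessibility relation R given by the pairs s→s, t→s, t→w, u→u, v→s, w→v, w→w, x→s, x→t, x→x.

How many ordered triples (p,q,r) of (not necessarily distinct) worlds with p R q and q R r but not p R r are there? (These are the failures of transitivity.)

Enumerating: (t,w,v), (w,v,s), (x,t,w).

3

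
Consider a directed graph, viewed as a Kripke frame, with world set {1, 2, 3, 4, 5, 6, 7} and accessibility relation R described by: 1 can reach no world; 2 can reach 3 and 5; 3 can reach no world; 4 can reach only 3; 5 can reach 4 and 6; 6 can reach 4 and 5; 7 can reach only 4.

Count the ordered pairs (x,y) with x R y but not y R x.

Enumerating: (2,3), (2,5), (4,3), (5,4), (6,4), (7,4).

6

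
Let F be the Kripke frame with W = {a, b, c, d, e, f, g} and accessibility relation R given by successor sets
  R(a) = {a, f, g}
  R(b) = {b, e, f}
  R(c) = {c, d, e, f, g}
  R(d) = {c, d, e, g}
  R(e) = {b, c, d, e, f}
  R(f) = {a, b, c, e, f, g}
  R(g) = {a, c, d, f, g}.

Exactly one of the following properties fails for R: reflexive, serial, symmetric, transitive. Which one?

transitive

Reflexive: yes — every world is R-related to itself.
Serial: yes — every world has a successor (e.g. a R a).
Symmetric: yes — every pair in R has its reverse in R.
Transitive: no — a R f and f R b, but not a R b.
Only transitive fails.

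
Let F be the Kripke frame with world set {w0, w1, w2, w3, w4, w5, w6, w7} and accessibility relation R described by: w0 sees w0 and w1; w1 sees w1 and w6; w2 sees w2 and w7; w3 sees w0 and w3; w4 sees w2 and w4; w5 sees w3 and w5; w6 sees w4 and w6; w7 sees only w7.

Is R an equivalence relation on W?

No

Reflexive: yes — every world is R-related to itself.
Symmetric: no — w0 R w1 but not w1 R w0.
Transitive: no — w0 R w1 and w1 R w6, but not w0 R w6.
So R is not an equivalence relation.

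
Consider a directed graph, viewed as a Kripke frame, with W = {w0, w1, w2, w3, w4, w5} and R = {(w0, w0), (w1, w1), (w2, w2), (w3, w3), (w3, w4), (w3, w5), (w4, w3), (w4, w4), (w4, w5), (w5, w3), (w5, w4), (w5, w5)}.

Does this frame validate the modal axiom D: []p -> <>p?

By correspondence theory, D is valid on a frame iff R is serial.
Serial: yes — every world has a successor (e.g. w0 R w0).

Yes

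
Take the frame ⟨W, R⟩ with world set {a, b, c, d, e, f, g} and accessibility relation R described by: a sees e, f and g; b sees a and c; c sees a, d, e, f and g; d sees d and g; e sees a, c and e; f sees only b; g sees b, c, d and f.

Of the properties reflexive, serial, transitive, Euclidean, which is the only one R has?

serial

Reflexive: no — a is not related to itself.
Serial: yes — every world has a successor (e.g. a R e).
Transitive: no — a R e and e R c, but not a R c.
Euclidean: no — a R e and a R f, but not e R f.
Only serial holds.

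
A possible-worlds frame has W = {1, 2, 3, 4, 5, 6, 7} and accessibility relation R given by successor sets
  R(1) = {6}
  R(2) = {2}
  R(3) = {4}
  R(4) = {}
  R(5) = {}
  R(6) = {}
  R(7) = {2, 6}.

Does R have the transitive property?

Yes

Transitive: yes — every two-step R-path is closed by a direct edge.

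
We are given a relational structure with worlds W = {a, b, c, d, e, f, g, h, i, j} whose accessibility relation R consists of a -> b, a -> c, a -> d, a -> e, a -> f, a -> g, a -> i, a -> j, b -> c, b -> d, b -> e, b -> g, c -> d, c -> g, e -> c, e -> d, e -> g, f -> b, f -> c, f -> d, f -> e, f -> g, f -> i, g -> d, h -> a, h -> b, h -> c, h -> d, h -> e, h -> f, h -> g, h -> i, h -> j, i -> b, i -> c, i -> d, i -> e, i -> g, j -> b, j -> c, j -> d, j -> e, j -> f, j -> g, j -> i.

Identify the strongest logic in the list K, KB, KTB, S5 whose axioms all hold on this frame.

Symmetric (axiom B): no — a R b but not b R a.
Reflexive (axiom T): no — a is not related to itself.
Euclidean (axiom 5): no — a R b and a R f, but not b R f.
So F validates K; KB would additionally require R to be symmetric. The strongest is K.

K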